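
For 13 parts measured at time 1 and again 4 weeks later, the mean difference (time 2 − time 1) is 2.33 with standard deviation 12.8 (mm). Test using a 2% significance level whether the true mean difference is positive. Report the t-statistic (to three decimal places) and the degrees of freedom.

t = 0.656, df = 12

H0: μ_d = 0; H1: μ_d > 0 (paired t-test on the differences, right-tailed).
t = d̄/(s_d/√n) = 2.33/(12.8/√13) = 0.656
df = n − 1 = 12
p-value = P(T ≥ 0.656) ≈ 0.2620
Since p ≈ 0.2620 > α = 0.02, fail to reject H0; the evidence is not statistically significant.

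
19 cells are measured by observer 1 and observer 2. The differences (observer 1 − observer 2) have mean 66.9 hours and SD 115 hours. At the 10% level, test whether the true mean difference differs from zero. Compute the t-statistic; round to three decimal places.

2.536

H0: μ_d = 0; H1: μ_d ≠ 0 (paired t-test on the differences, two-sided).
t = d̄/(s_d/√n) = 66.9/(115/√19) = 2.536
df = n − 1 = 18
Two-sided p-value ≈ 0.021
Since p ≈ 0.021 < α = 0.1, reject H0; the data support H1.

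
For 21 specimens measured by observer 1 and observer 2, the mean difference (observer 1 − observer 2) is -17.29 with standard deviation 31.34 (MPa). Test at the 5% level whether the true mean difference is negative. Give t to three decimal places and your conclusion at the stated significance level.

t = -2.528; reject H0

H0: μ_d = 0; H1: μ_d < 0 (paired t-test on the differences, left-tailed).
t = d̄/(s_d/√n) = -17.29/(31.34/√21) = -2.528
df = n − 1 = 20
p-value = P(T ≤ -2.528) ≈ 0.0100
Since p ≈ 0.0100 < α = 0.05, reject H0; the data support H1.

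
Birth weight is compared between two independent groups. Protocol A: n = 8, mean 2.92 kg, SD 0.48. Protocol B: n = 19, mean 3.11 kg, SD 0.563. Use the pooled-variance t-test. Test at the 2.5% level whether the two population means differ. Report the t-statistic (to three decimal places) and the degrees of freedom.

t = -0.833, df = 25

Let group 1 = protocol A, group 2 = protocol B. H0: μ_1 = μ_2; H1: μ_1 ≠ μ_2 (two-sample pooled-variance t-test, two-sided).
s_p² = [(8−1)·0.48² + (19−1)·0.563²]/(8+19−2) = 0.29273
t = (2.92 − 3.11)/√[0.29273·(1/8 + 1/19)] = -0.833
df = n₁ + n₂ − 2 = 25
Two-sided p-value ≈ 0.4126
Since p ≈ 0.4126 > α = 0.025, fail to reject H0; the data do not provide sufficient evidence against H0.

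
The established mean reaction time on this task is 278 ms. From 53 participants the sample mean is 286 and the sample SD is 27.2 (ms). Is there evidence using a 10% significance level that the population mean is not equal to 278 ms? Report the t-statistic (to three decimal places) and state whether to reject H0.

t = 2.141; reject H0

H0: μ = 278; H1: μ ≠ 278 (one-sample t-test, two-sided).
t = (x̄ − μ₀)/(s/√n) = (286 − 278)/(27.2/√53) = 2.141
df = n − 1 = 52
Two-sided p-value ≈ 0.037
Since p ≈ 0.037 < α = 0.1, reject H0; the evidence is statistically significant.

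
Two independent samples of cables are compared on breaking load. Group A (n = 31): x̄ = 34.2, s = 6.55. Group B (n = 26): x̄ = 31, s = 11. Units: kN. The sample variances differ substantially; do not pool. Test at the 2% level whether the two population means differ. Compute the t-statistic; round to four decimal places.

Let group 1 = group A, group 2 = group B. H0: μ_1 = μ_2; H1: μ_1 ≠ μ_2 (Welch's two-sample t-test, two-sided).
t = (x̄_1 − x̄_2)/√(s_1²/n_1 + s_2²/n_2) = (34.2 − 31)/√(6.55²/31 + 11²/26) = 1.3023
Welch–Satterthwaite df ≈ 39.19
Two-sided p-value ≈ 0.200
Since p ≈ 0.200 > α = 0.02, fail to reject H0; the data do not provide sufficient evidence against H0.

1.3023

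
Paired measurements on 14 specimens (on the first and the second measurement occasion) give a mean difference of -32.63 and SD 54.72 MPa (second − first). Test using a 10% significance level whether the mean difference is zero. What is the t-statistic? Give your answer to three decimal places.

-2.231

H0: μ_d = 0; H1: μ_d ≠ 0 (paired t-test on the differences, two-sided).
t = d̄/(s_d/√n) = -32.63/(54.72/√14) = -2.231
df = n − 1 = 13
Two-sided p-value ≈ 0.044
Since p ≈ 0.044 < α = 0.1, reject H0; the evidence is statistically significant.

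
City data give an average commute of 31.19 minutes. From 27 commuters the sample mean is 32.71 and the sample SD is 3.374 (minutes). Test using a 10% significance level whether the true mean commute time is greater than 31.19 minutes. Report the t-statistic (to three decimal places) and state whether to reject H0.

H0: μ = 31.19; H1: μ > 31.19 (one-sample t-test, right-tailed).
t = (x̄ − μ₀)/(s/√n) = (32.71 − 31.19)/(3.374/√27) = 2.341
df = n − 1 = 26
p-value = P(T ≥ 2.341) ≈ 0.0136
Since p ≈ 0.0136 < α = 0.1, reject H0; the data support H1.

t = 2.341; reject H0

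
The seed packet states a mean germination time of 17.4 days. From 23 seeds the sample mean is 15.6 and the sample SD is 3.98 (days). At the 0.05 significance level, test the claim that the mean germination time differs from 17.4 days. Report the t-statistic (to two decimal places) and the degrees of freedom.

t = -2.17, df = 22

H0: μ = 17.4; H1: μ ≠ 17.4 (one-sample t-test, two-sided).
t = (x̄ − μ₀)/(s/√n) = (15.6 − 17.4)/(3.98/√23) = -2.17
df = n − 1 = 22
Two-sided p-value ≈ 0.041
Since p ≈ 0.041 < α = 0.05, reject H0; the data support H1.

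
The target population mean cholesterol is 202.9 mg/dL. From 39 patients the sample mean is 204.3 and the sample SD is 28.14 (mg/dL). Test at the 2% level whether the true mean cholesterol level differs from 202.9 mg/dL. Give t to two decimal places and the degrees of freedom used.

t = 0.31, df = 38

H0: μ = 202.9; H1: μ ≠ 202.9 (one-sample t-test, two-sided).
t = (x̄ − μ₀)/(s/√n) = (204.3 − 202.9)/(28.14/√39) = 0.31
df = n − 1 = 38
Two-sided p-value ≈ 0.758
Since p ≈ 0.758 > α = 0.02, fail to reject H0; the evidence is not statistically significant.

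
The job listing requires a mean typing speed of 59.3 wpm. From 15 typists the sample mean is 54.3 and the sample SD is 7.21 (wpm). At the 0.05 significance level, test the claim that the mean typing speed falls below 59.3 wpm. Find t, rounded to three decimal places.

H0: μ = 59.3; H1: μ < 59.3 (one-sample t-test, left-tailed).
t = (x̄ − μ₀)/(s/√n) = (54.3 − 59.3)/(7.21/√15) = -2.686
df = n − 1 = 14
p-value = P(T ≤ -2.686) ≈ 0.009
Since p ≈ 0.009 < α = 0.05, reject H0; the evidence is statistically significant.

-2.686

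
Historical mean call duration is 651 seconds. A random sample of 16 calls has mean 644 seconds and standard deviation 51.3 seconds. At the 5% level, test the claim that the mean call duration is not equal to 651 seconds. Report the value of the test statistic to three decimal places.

H0: μ = 651; H1: μ ≠ 651 (one-sample t-test, two-sided).
t = (x̄ − μ₀)/(s/√n) = (644 − 651)/(51.3/√16) = -0.546
df = n − 1 = 15
Two-sided p-value ≈ 0.593
Since p ≈ 0.593 > α = 0.05, fail to reject H0; the data do not provide sufficient evidence against H0.

-0.546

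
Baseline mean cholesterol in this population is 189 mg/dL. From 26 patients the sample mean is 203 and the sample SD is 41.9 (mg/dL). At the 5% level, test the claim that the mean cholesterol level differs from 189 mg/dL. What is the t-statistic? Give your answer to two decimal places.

H0: μ = 189; H1: μ ≠ 189 (one-sample t-test, two-sided).
t = (x̄ − μ₀)/(s/√n) = (203 − 189)/(41.9/√26) = 1.70
df = n − 1 = 25
Two-sided p-value ≈ 0.1008
Since p ≈ 0.1008 > α = 0.05, fail to reject H0; the evidence is not statistically significant.

1.70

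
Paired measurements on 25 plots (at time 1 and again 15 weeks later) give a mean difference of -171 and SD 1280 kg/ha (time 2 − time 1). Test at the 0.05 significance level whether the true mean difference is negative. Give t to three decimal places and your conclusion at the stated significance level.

t = -0.668; fail to reject H0

H0: μ_d = 0; H1: μ_d < 0 (paired t-test on the differences, left-tailed).
t = d̄/(s_d/√n) = -171/(1280/√25) = -0.668
df = n − 1 = 24
p-value = P(T ≤ -0.668) ≈ 0.2553
Since p ≈ 0.2553 > α = 0.05, fail to reject H0; the data do not provide sufficient evidence against H0.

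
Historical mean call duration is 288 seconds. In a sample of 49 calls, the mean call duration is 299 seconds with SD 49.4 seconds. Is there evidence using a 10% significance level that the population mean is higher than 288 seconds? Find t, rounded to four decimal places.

H0: μ = 288; H1: μ > 288 (one-sample t-test, right-tailed).
t = (x̄ − μ₀)/(s/√n) = (299 − 288)/(49.4/√49) = 1.5587
df = n − 1 = 48
p-value = P(T ≥ 1.5587) ≈ 0.063
Since p ≈ 0.063 < α = 0.1, reject H0; the evidence is statistically significant.

1.5587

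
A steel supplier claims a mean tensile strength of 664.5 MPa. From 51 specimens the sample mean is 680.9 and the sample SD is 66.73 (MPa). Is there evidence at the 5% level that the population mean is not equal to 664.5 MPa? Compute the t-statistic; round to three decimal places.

1.755

H0: μ = 664.5; H1: μ ≠ 664.5 (one-sample t-test, two-sided).
t = (x̄ − μ₀)/(s/√n) = (680.9 − 664.5)/(66.73/√51) = 1.755
df = n − 1 = 50
Two-sided p-value ≈ 0.085
Since p ≈ 0.085 > α = 0.05, fail to reject H0; the data do not provide sufficient evidence against H0.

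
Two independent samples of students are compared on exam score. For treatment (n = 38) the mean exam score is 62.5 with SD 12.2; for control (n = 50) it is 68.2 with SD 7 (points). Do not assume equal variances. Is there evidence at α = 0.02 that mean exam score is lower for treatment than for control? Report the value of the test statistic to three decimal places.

Let group 1 = treatment, group 2 = control. H0: μ_1 = μ_2; H1: μ_1 < μ_2 (Welch's two-sample t-test, left-tailed).
t = (x̄_1 − x̄_2)/√(s_1²/n_1 + s_2²/n_2) = (62.5 − 68.2)/√(12.2²/38 + 7²/50) = -2.576
Welch–Satterthwaite df ≈ 55.22
p-value = P(T ≤ -2.576) ≈ 0.006
Since p ≈ 0.006 < α = 0.02, reject H0; the evidence is statistically significant.

-2.576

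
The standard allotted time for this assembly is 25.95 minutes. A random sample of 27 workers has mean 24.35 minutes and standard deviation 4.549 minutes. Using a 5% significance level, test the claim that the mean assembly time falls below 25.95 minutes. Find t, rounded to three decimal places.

H0: μ = 25.95; H1: μ < 25.95 (one-sample t-test, left-tailed).
t = (x̄ − μ₀)/(s/√n) = (24.35 − 25.95)/(4.549/√27) = -1.828
df = n − 1 = 26
p-value = P(T ≤ -1.828) ≈ 0.040
Since p ≈ 0.040 < α = 0.05, reject H0; the data support H1.

-1.828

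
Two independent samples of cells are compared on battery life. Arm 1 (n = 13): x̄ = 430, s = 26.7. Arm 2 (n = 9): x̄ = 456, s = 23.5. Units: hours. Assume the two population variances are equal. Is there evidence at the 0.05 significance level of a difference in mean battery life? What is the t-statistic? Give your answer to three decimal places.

Let group 1 = arm 1, group 2 = arm 2. H0: μ_1 = μ_2; H1: μ_1 ≠ μ_2 (two-sample pooled-variance t-test, two-sided).
s_p² = [(13−1)·26.7² + (9−1)·23.5²]/(13+9−2) = 648.634
t = (430 − 456)/√[648.634·(1/13 + 1/9)] = -2.354
df = n₁ + n₂ − 2 = 20
Two-sided p-value ≈ 0.029
Since p ≈ 0.029 < α = 0.05, reject H0; the data support H1.

-2.354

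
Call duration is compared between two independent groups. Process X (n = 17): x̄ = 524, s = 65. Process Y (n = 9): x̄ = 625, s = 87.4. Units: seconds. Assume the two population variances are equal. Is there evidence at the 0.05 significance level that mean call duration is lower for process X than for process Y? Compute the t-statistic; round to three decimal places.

-3.346

Let group 1 = process X, group 2 = process Y. H0: μ_1 = μ_2; H1: μ_1 < μ_2 (two-sample pooled-variance t-test, left-tailed).
s_p² = [(17−1)·65² + (9−1)·87.4²]/(17+9−2) = 5362.92
t = (524 − 625)/√[5362.92·(1/17 + 1/9)] = -3.346
df = n₁ + n₂ − 2 = 24
p-value = P(T ≤ -3.346) ≈ 0.001
Since p ≈ 0.001 < α = 0.05, reject H0; the evidence is statistically significant.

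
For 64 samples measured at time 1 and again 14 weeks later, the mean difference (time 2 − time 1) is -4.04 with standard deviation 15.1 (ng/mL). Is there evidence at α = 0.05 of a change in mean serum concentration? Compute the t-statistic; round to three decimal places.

-2.140

H0: μ_d = 0; H1: μ_d ≠ 0 (paired t-test on the differences, two-sided).
t = d̄/(s_d/√n) = -4.04/(15.1/√64) = -2.140
df = n − 1 = 63
Two-sided p-value ≈ 0.0362
Since p ≈ 0.0362 < α = 0.05, reject H0; the evidence is statistically significant.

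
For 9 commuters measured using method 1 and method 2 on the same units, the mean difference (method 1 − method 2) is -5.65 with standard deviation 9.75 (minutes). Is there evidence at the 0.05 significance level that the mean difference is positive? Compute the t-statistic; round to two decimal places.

-1.74

H0: μ_d = 0; H1: μ_d > 0 (paired t-test on the differences, right-tailed).
t = d̄/(s_d/√n) = -5.65/(9.75/√9) = -1.74
df = n − 1 = 8
p-value = P(T ≥ -1.74) ≈ 0.940
Since p ≈ 0.940 > α = 0.05, fail to reject H0; the evidence is not statistically significant.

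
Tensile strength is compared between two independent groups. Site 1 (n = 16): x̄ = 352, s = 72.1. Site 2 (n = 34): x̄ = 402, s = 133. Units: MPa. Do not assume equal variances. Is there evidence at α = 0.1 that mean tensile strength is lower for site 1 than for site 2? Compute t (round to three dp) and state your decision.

Let group 1 = site 1, group 2 = site 2. H0: μ_1 = μ_2; H1: μ_1 < μ_2 (Welch's two-sample t-test, left-tailed).
t = (x̄_1 − x̄_2)/√(s_1²/n_1 + s_2²/n_2) = (352 − 402)/√(72.1²/16 + 133²/34) = -1.720
Welch–Satterthwaite df ≈ 46.87
p-value = P(T ≤ -1.720) ≈ 0.046
Since p ≈ 0.046 < α = 0.1, reject H0; the data support H1.

t = -1.720; reject H0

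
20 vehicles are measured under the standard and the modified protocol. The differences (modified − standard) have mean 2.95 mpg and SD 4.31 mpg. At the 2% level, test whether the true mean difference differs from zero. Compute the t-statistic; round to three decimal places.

3.061

H0: μ_d = 0; H1: μ_d ≠ 0 (paired t-test on the differences, two-sided).
t = d̄/(s_d/√n) = 2.95/(4.31/√20) = 3.061
df = n − 1 = 19
Two-sided p-value ≈ 0.0064
Since p ≈ 0.0064 < α = 0.02, reject H0; the evidence is statistically significant.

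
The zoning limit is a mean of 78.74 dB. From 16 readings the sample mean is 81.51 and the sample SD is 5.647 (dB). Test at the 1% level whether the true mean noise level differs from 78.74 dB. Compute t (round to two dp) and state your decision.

t = 1.96; fail to reject H0

H0: μ = 78.74; H1: μ ≠ 78.74 (one-sample t-test, two-sided).
t = (x̄ − μ₀)/(s/√n) = (81.51 − 78.74)/(5.647/√16) = 1.96
df = n − 1 = 15
Two-sided p-value ≈ 0.069
Since p ≈ 0.069 > α = 0.01, fail to reject H0; the evidence is not statistically significant.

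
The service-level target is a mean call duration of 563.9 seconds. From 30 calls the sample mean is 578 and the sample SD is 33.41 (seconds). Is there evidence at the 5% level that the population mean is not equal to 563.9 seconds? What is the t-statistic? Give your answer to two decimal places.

2.31

H0: μ = 563.9; H1: μ ≠ 563.9 (one-sample t-test, two-sided).
t = (x̄ − μ₀)/(s/√n) = (578 − 563.9)/(33.41/√30) = 2.31
df = n − 1 = 29
Two-sided p-value ≈ 0.028
Since p ≈ 0.028 < α = 0.05, reject H0; the data support H1.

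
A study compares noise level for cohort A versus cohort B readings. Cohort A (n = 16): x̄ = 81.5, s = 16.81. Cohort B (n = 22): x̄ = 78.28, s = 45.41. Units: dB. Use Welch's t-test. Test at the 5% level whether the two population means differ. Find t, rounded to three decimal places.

Let group 1 = cohort A, group 2 = cohort B. H0: μ_1 = μ_2; H1: μ_1 ≠ μ_2 (Welch's two-sample t-test, two-sided).
t = (x̄_1 − x̄_2)/√(s_1²/n_1 + s_2²/n_2) = (81.5 − 78.28)/√(16.81²/16 + 45.41²/22) = 0.305
Welch–Satterthwaite df ≈ 28.25
Two-sided p-value ≈ 0.763
Since p ≈ 0.763 > α = 0.05, fail to reject H0; the data do not provide sufficient evidence against H0.

0.305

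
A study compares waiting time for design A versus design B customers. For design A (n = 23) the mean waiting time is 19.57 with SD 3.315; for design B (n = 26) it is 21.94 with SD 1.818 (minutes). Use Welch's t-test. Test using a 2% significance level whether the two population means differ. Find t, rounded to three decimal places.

Let group 1 = design A, group 2 = design B. H0: μ_1 = μ_2; H1: μ_1 ≠ μ_2 (Welch's two-sample t-test, two-sided).
t = (x̄_1 − x̄_2)/√(s_1²/n_1 + s_2²/n_2) = (19.57 − 21.94)/√(3.315²/23 + 1.818²/26) = -3.047
Welch–Satterthwaite df ≈ 33.20
Two-sided p-value ≈ 0.0045
Since p ≈ 0.0045 < α = 0.02, reject H0; the data support H1.

-3.047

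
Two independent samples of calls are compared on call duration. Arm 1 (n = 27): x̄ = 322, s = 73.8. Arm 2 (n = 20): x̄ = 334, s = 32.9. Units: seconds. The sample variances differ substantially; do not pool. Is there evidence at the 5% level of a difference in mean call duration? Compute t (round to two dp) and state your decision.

Let group 1 = arm 1, group 2 = arm 2. H0: μ_1 = μ_2; H1: μ_1 ≠ μ_2 (Welch's two-sample t-test, two-sided).
t = (x̄_1 − x̄_2)/√(s_1²/n_1 + s_2²/n_2) = (322 − 334)/√(73.8²/27 + 32.9²/20) = -0.75
Welch–Satterthwaite df ≈ 38.07
Two-sided p-value ≈ 0.458
Since p ≈ 0.458 > α = 0.05, fail to reject H0; the data do not provide sufficient evidence against H0.

t = -0.75; fail to reject H0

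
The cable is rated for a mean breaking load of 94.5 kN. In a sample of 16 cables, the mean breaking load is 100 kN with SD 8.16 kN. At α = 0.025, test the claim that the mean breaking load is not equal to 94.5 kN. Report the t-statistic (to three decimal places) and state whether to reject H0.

H0: μ = 94.5; H1: μ ≠ 94.5 (one-sample t-test, two-sided).
t = (x̄ − μ₀)/(s/√n) = (100 − 94.5)/(8.16/√16) = 2.696
df = n − 1 = 15
Two-sided p-value ≈ 0.0166
Since p ≈ 0.0166 < α = 0.025, reject H0; the evidence is statistically significant.

t = 2.696; reject H0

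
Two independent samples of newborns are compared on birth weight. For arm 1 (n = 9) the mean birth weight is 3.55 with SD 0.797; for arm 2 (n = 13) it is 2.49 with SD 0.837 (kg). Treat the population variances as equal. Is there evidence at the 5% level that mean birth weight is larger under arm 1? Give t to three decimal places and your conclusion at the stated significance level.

t = 2.977; reject H0

Let group 1 = arm 1, group 2 = arm 2. H0: μ_1 = μ_2; H1: μ_1 > μ_2 (two-sample pooled-variance t-test, right-tailed).
s_p² = [(9−1)·0.797² + (13−1)·0.837²]/(9+13−2) = 0.674425
t = (3.55 − 2.49)/√[0.674425·(1/9 + 1/13)] = 2.977
df = n₁ + n₂ − 2 = 20
p-value = P(T ≥ 2.977) ≈ 0.004
Since p ≈ 0.004 < α = 0.05, reject H0; the evidence is statistically significant.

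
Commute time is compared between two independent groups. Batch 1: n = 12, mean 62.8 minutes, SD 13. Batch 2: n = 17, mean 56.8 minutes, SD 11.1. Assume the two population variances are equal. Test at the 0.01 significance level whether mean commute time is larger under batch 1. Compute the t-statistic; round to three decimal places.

1.336

Let group 1 = batch 1, group 2 = batch 2. H0: μ_1 = μ_2; H1: μ_1 > μ_2 (two-sample pooled-variance t-test, right-tailed).
s_p² = [(12−1)·13² + (17−1)·11.1²]/(12+17−2) = 141.865
t = (62.8 − 56.8)/√[141.865·(1/12 + 1/17)] = 1.336
df = n₁ + n₂ − 2 = 27
p-value = P(T ≥ 1.336) ≈ 0.0963
Since p ≈ 0.0963 > α = 0.01, fail to reject H0; the evidence is not statistically significant.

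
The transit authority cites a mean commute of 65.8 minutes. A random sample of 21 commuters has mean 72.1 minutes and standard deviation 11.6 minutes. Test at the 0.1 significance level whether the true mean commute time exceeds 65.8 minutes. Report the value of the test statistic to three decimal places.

2.489

H0: μ = 65.8; H1: μ > 65.8 (one-sample t-test, right-tailed).
t = (x̄ − μ₀)/(s/√n) = (72.1 − 65.8)/(11.6/√21) = 2.489
df = n − 1 = 20
p-value = P(T ≥ 2.489) ≈ 0.0109
Since p ≈ 0.0109 < α = 0.1, reject H0; the data support H1.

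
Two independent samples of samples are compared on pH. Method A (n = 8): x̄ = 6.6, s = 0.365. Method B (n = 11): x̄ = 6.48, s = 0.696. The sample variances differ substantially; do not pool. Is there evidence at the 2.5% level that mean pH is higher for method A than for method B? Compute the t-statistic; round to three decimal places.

0.487

Let group 1 = method A, group 2 = method B. H0: μ_1 = μ_2; H1: μ_1 > μ_2 (Welch's two-sample t-test, right-tailed).
t = (x̄_1 − x̄_2)/√(s_1²/n_1 + s_2²/n_2) = (6.6 − 6.48)/√(0.365²/8 + 0.696²/11) = 0.487
Welch–Satterthwaite df ≈ 15.77
p-value = P(T ≥ 0.487) ≈ 0.316
Since p ≈ 0.316 > α = 0.025, fail to reject H0; the evidence is not statistically significant.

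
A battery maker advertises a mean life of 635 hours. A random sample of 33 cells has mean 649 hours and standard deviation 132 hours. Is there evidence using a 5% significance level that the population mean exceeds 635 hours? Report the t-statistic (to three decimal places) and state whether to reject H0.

H0: μ = 635; H1: μ > 635 (one-sample t-test, right-tailed).
t = (x̄ − μ₀)/(s/√n) = (649 − 635)/(132/√33) = 0.609
df = n − 1 = 32
p-value = P(T ≥ 0.609) ≈ 0.273
Since p ≈ 0.273 > α = 0.05, fail to reject H0; the data do not provide sufficient evidence against H0.

t = 0.609; fail to reject H0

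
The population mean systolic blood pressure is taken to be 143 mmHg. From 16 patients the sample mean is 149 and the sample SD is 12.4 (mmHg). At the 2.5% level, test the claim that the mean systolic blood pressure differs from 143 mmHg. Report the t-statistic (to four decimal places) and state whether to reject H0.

t = 1.9355; fail to reject H0

H0: μ = 143; H1: μ ≠ 143 (one-sample t-test, two-sided).
t = (x̄ − μ₀)/(s/√n) = (149 − 143)/(12.4/√16) = 1.9355
df = n − 1 = 15
Two-sided p-value ≈ 0.0720
Since p ≈ 0.0720 > α = 0.025, fail to reject H0; the data do not provide sufficient evidence against H0.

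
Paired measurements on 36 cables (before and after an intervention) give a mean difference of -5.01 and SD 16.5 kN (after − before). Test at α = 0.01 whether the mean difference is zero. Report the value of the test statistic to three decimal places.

H0: μ_d = 0; H1: μ_d ≠ 0 (paired t-test on the differences, two-sided).
t = d̄/(s_d/√n) = -5.01/(16.5/√36) = -1.822
df = n − 1 = 35
Two-sided p-value ≈ 0.077
Since p ≈ 0.077 > α = 0.01, fail to reject H0; the evidence is not statistically significant.

-1.822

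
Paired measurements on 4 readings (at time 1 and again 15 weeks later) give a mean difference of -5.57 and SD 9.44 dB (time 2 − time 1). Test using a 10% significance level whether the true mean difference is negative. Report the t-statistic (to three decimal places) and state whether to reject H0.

H0: μ_d = 0; H1: μ_d < 0 (paired t-test on the differences, left-tailed).
t = d̄/(s_d/√n) = -5.57/(9.44/√4) = -1.180
df = n − 1 = 3
p-value = P(T ≤ -1.180) ≈ 0.1615
Since p ≈ 0.1615 > α = 0.1, fail to reject H0; the data do not provide sufficient evidence against H0.

t = -1.180; fail to reject H0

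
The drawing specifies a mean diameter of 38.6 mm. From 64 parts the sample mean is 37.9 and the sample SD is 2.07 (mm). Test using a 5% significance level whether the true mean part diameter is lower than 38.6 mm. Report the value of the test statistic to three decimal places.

-2.705

H0: μ = 38.6; H1: μ < 38.6 (one-sample t-test, left-tailed).
t = (x̄ − μ₀)/(s/√n) = (37.9 − 38.6)/(2.07/√64) = -2.705
df = n − 1 = 63
p-value = P(T ≤ -2.705) ≈ 0.004
Since p ≈ 0.004 < α = 0.05, reject H0; the evidence is statistically significant.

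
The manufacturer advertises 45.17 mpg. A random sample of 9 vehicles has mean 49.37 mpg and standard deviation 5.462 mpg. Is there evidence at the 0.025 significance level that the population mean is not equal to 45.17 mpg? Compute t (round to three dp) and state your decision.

H0: μ = 45.17; H1: μ ≠ 45.17 (one-sample t-test, two-sided).
t = (x̄ − μ₀)/(s/√n) = (49.37 − 45.17)/(5.462/√9) = 2.307
df = n − 1 = 8
Two-sided p-value ≈ 0.050
Since p ≈ 0.050 > α = 0.025, fail to reject H0; the data do not provide sufficient evidence against H0.

t = 2.307; fail to reject H0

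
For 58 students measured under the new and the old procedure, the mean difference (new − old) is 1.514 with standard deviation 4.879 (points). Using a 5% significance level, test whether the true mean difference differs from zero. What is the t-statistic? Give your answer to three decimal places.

H0: μ_d = 0; H1: μ_d ≠ 0 (paired t-test on the differences, two-sided).
t = d̄/(s_d/√n) = 1.514/(4.879/√58) = 2.363
df = n − 1 = 57
Two-sided p-value ≈ 0.022
Since p ≈ 0.022 < α = 0.05, reject H0; the evidence is statistically significant.

2.363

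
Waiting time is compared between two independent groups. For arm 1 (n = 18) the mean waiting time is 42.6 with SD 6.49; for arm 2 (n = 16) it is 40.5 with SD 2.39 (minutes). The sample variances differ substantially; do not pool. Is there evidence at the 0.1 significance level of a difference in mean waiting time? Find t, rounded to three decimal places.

Let group 1 = arm 1, group 2 = arm 2. H0: μ_1 = μ_2; H1: μ_1 ≠ μ_2 (Welch's two-sample t-test, two-sided).
t = (x̄_1 − x̄_2)/√(s_1²/n_1 + s_2²/n_2) = (42.6 − 40.5)/√(6.49²/18 + 2.39²/16) = 1.279
Welch–Satterthwaite df ≈ 22.00
Two-sided p-value ≈ 0.214
Since p ≈ 0.214 > α = 0.1, fail to reject H0; the evidence is not statistically significant.

1.279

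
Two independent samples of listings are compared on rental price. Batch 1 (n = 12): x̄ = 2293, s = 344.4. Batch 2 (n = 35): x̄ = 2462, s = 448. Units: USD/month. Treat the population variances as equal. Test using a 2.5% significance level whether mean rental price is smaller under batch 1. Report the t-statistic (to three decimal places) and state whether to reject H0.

t = -1.189; fail to reject H0

Let group 1 = batch 1, group 2 = batch 2. H0: μ_1 = μ_2; H1: μ_1 < μ_2 (two-sample pooled-variance t-test, left-tailed).
s_p² = [(12−1)·344.4² + (35−1)·448²]/(12+35−2) = 180637
t = (2293 − 2462)/√[180637·(1/12 + 1/35)] = -1.189
df = n₁ + n₂ − 2 = 45
p-value = P(T ≤ -1.189) ≈ 0.120
Since p ≈ 0.120 > α = 0.025, fail to reject H0; the evidence is not statistically significant.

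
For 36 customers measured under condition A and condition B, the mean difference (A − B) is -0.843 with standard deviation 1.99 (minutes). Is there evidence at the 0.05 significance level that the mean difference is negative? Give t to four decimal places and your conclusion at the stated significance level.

H0: μ_d = 0; H1: μ_d < 0 (paired t-test on the differences, left-tailed).
t = d̄/(s_d/√n) = -0.843/(1.99/√36) = -2.5417
df = n − 1 = 35
p-value = P(T ≤ -2.5417) ≈ 0.008
Since p ≈ 0.008 < α = 0.05, reject H0; the evidence is statistically significant.

t = -2.5417; reject H0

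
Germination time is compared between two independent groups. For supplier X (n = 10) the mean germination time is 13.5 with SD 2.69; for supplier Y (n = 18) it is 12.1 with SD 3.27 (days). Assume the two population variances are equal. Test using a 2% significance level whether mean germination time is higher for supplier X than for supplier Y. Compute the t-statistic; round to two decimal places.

1.15

Let group 1 = supplier X, group 2 = supplier Y. H0: μ_1 = μ_2; H1: μ_1 > μ_2 (two-sample pooled-variance t-test, right-tailed).
s_p² = [(10−1)·2.69² + (18−1)·3.27²]/(10+18−2) = 9.49632
t = (13.5 − 12.1)/√[9.49632·(1/10 + 1/18)] = 1.15
df = n₁ + n₂ − 2 = 26
p-value = P(T ≥ 1.15) ≈ 0.130
Since p ≈ 0.130 > α = 0.02, fail to reject H0; the evidence is not statistically significant.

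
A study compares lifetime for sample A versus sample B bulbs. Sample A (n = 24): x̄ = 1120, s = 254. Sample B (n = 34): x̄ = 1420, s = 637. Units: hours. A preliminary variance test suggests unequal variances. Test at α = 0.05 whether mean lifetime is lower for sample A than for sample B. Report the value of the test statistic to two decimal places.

-2.48

Let group 1 = sample A, group 2 = sample B. H0: μ_1 = μ_2; H1: μ_1 < μ_2 (Welch's two-sample t-test, left-tailed).
t = (x̄_1 − x̄_2)/√(s_1²/n_1 + s_2²/n_2) = (1120 − 1420)/√(254²/24 + 637²/34) = -2.48
Welch–Satterthwaite df ≈ 46.18
p-value = P(T ≤ -2.48) ≈ 0.008
Since p ≈ 0.008 < α = 0.05, reject H0; the evidence is statistically significant.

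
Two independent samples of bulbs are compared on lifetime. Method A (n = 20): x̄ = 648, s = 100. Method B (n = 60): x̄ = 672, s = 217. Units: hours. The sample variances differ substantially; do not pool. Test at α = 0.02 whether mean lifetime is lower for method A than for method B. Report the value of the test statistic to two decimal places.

-0.67

Let group 1 = method A, group 2 = method B. H0: μ_1 = μ_2; H1: μ_1 < μ_2 (Welch's two-sample t-test, left-tailed).
t = (x̄_1 − x̄_2)/√(s_1²/n_1 + s_2²/n_2) = (648 − 672)/√(100²/20 + 217²/60) = -0.67
Welch–Satterthwaite df ≈ 69.95
p-value = P(T ≤ -0.67) ≈ 0.2527
Since p ≈ 0.2527 > α = 0.02, fail to reject H0; the evidence is not statistically significant.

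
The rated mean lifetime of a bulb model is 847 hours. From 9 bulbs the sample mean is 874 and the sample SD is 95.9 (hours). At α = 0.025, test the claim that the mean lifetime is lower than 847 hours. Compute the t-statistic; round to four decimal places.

0.8446

H0: μ = 847; H1: μ < 847 (one-sample t-test, left-tailed).
t = (x̄ − μ₀)/(s/√n) = (874 − 847)/(95.9/√9) = 0.8446
df = n − 1 = 8
p-value = P(T ≤ 0.8446) ≈ 0.789
Since p ≈ 0.789 > α = 0.025, fail to reject H0; the data do not provide sufficient evidence against H0.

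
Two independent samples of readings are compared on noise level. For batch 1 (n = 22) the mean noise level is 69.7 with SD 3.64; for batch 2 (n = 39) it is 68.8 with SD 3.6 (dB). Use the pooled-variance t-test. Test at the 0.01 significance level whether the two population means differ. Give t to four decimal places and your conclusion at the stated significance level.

t = 0.9339; fail to reject H0

Let group 1 = batch 1, group 2 = batch 2. H0: μ_1 = μ_2; H1: μ_1 ≠ μ_2 (two-sample pooled-variance t-test, two-sided).
s_p² = [(22−1)·3.64² + (39−1)·3.6²]/(22+39−2) = 13.0631
t = (69.7 − 68.8)/√[13.0631·(1/22 + 1/39)] = 0.9339
df = n₁ + n₂ − 2 = 59
Two-sided p-value ≈ 0.3542
Since p ≈ 0.3542 > α = 0.01, fail to reject H0; the data do not provide sufficient evidence against H0.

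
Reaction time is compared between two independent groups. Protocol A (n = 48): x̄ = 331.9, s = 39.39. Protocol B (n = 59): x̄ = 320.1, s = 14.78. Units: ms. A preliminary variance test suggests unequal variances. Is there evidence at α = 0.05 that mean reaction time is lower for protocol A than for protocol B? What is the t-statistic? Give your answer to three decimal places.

1.966

Let group 1 = protocol A, group 2 = protocol B. H0: μ_1 = μ_2; H1: μ_1 < μ_2 (Welch's two-sample t-test, left-tailed).
t = (x̄_1 − x̄_2)/√(s_1²/n_1 + s_2²/n_2) = (331.9 − 320.1)/√(39.39²/48 + 14.78²/59) = 1.966
Welch–Satterthwaite df ≈ 57.77
p-value = P(T ≤ 1.966) ≈ 0.973
Since p ≈ 0.973 > α = 0.05, fail to reject H0; the evidence is not statistically significant.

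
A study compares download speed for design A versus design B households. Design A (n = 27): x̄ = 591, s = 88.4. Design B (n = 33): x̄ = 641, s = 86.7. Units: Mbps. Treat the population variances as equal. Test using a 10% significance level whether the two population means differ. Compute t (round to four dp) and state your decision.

t = -2.2029; reject H0

Let group 1 = design A, group 2 = design B. H0: μ_1 = μ_2; H1: μ_1 ≠ μ_2 (two-sample pooled-variance t-test, two-sided).
s_p² = [(27−1)·88.4² + (33−1)·86.7²]/(27+33−2) = 7650.33
t = (591 − 641)/√[7650.33·(1/27 + 1/33)] = -2.2029
df = n₁ + n₂ − 2 = 58
Two-sided p-value ≈ 0.032
Since p ≈ 0.032 < α = 0.1, reject H0; the data support H1.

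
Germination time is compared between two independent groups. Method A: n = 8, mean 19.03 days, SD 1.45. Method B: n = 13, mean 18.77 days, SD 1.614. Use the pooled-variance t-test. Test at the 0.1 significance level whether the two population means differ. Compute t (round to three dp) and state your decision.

Let group 1 = method A, group 2 = method B. H0: μ_1 = μ_2; H1: μ_1 ≠ μ_2 (two-sample pooled-variance t-test, two-sided).
s_p² = [(8−1)·1.45² + (13−1)·1.614²]/(8+13−2) = 2.41987
t = (19.03 − 18.77)/√[2.41987·(1/8 + 1/13)] = 0.372
df = n₁ + n₂ − 2 = 19
Two-sided p-value ≈ 0.714
Since p ≈ 0.714 > α = 0.1, fail to reject H0; the data do not provide sufficient evidence against H0.

t = 0.372; fail to reject H0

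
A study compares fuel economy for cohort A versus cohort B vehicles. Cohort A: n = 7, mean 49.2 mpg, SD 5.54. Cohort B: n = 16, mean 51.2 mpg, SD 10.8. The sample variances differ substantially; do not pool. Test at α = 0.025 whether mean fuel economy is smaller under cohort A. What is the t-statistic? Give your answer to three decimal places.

-0.585

Let group 1 = cohort A, group 2 = cohort B. H0: μ_1 = μ_2; H1: μ_1 < μ_2 (Welch's two-sample t-test, left-tailed).
t = (x̄_1 − x̄_2)/√(s_1²/n_1 + s_2²/n_2) = (49.2 − 51.2)/√(5.54²/7 + 10.8²/16) = -0.585
Welch–Satterthwaite df ≈ 20.20
p-value = P(T ≤ -0.585) ≈ 0.2824
Since p ≈ 0.2824 > α = 0.025, fail to reject H0; the evidence is not statistically significant.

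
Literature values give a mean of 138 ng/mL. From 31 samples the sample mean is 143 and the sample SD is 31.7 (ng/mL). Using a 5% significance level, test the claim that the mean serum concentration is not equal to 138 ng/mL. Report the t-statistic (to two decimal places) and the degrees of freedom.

t = 0.88, df = 30

H0: μ = 138; H1: μ ≠ 138 (one-sample t-test, two-sided).
t = (x̄ − μ₀)/(s/√n) = (143 − 138)/(31.7/√31) = 0.88
df = n − 1 = 30
Two-sided p-value ≈ 0.387
Since p ≈ 0.387 > α = 0.05, fail to reject H0; the evidence is not statistically significant.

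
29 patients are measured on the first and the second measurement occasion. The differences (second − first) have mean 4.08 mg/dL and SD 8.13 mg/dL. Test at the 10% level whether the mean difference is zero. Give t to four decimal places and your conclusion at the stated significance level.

H0: μ_d = 0; H1: μ_d ≠ 0 (paired t-test on the differences, two-sided).
t = d̄/(s_d/√n) = 4.08/(8.13/√29) = 2.7025
df = n − 1 = 28
Two-sided p-value ≈ 0.012
Since p ≈ 0.012 < α = 0.1, reject H0; the data support H1.

t = 2.7025; reject H0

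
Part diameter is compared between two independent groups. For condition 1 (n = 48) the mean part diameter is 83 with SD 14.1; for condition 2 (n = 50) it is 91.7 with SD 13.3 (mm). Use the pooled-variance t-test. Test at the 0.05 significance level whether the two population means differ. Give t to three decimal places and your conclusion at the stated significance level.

t = -3.143; reject H0

Let group 1 = condition 1, group 2 = condition 2. H0: μ_1 = μ_2; H1: μ_1 ≠ μ_2 (two-sample pooled-variance t-test, two-sided).
s_p² = [(48−1)·14.1² + (50−1)·13.3²]/(48+50−2) = 187.622
t = (83 − 91.7)/√[187.622·(1/48 + 1/50)] = -3.143
df = n₁ + n₂ − 2 = 96
Two-sided p-value ≈ 0.002
Since p ≈ 0.002 < α = 0.05, reject H0; the data support H1.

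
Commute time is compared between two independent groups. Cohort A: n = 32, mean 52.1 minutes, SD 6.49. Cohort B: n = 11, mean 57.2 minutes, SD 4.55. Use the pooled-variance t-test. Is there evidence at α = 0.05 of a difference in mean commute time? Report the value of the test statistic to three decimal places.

-2.402

Let group 1 = cohort A, group 2 = cohort B. H0: μ_1 = μ_2; H1: μ_1 ≠ μ_2 (two-sample pooled-variance t-test, two-sided).
s_p² = [(32−1)·6.49² + (11−1)·4.55²]/(32+11−2) = 36.8963
t = (52.1 − 57.2)/√[36.8963·(1/32 + 1/11)] = -2.402
df = n₁ + n₂ − 2 = 41
Two-sided p-value ≈ 0.0209
Since p ≈ 0.0209 < α = 0.05, reject H0; the data support H1.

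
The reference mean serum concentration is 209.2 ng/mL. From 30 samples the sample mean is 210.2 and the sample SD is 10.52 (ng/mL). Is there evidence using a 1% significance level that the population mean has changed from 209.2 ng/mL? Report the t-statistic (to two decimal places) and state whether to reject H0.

H0: μ = 209.2; H1: μ ≠ 209.2 (one-sample t-test, two-sided).
t = (x̄ − μ₀)/(s/√n) = (210.2 − 209.2)/(10.52/√30) = 0.52
df = n − 1 = 29
Two-sided p-value ≈ 0.6066
Since p ≈ 0.6066 > α = 0.01, fail to reject H0; the data do not provide sufficient evidence against H0.

t = 0.52; fail to reject H0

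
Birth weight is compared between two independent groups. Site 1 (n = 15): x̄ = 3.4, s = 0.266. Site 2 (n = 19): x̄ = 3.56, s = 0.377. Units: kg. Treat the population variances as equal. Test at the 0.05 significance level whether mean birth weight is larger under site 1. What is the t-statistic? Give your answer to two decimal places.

-1.39

Let group 1 = site 1, group 2 = site 2. H0: μ_1 = μ_2; H1: μ_1 > μ_2 (two-sample pooled-variance t-test, right-tailed).
s_p² = [(15−1)·0.266² + (19−1)·0.377²]/(15+19−2) = 0.110903
t = (3.4 − 3.56)/√[0.110903·(1/15 + 1/19)] = -1.39
df = n₁ + n₂ − 2 = 32
p-value = P(T ≥ -1.39) ≈ 0.913
Since p ≈ 0.913 > α = 0.05, fail to reject H0; the data do not provide sufficient evidence against H0.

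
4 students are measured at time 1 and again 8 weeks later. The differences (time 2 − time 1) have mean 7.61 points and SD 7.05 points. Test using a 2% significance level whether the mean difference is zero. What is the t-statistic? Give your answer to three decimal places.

H0: μ_d = 0; H1: μ_d ≠ 0 (paired t-test on the differences, two-sided).
t = d̄/(s_d/√n) = 7.61/(7.05/√4) = 2.159
df = n − 1 = 3
Two-sided p-value ≈ 0.1197
Since p ≈ 0.1197 > α = 0.02, fail to reject H0; the evidence is not statistically significant.

2.159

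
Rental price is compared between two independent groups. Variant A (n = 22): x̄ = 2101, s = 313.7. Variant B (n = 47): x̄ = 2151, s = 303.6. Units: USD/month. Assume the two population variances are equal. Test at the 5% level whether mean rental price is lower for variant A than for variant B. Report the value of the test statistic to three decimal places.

-0.631

Let group 1 = variant A, group 2 = variant B. H0: μ_1 = μ_2; H1: μ_1 < μ_2 (two-sample pooled-variance t-test, left-tailed).
s_p² = [(22−1)·313.7² + (47−1)·303.6²]/(22+47−2) = 94127.1
t = (2101 − 2151)/√[94127.1·(1/22 + 1/47)] = -0.631
df = n₁ + n₂ − 2 = 67
p-value = P(T ≤ -0.631) ≈ 0.265
Since p ≈ 0.265 > α = 0.05, fail to reject H0; the data do not provide sufficient evidence against H0.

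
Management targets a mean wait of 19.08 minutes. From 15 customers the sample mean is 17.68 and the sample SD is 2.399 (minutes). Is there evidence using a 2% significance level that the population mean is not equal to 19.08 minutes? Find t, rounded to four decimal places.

-2.2602

H0: μ = 19.08; H1: μ ≠ 19.08 (one-sample t-test, two-sided).
t = (x̄ − μ₀)/(s/√n) = (17.68 − 19.08)/(2.399/√15) = -2.2602
df = n − 1 = 14
Two-sided p-value ≈ 0.040
Since p ≈ 0.040 > α = 0.02, fail to reject H0; the data do not provide sufficient evidence against H0.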